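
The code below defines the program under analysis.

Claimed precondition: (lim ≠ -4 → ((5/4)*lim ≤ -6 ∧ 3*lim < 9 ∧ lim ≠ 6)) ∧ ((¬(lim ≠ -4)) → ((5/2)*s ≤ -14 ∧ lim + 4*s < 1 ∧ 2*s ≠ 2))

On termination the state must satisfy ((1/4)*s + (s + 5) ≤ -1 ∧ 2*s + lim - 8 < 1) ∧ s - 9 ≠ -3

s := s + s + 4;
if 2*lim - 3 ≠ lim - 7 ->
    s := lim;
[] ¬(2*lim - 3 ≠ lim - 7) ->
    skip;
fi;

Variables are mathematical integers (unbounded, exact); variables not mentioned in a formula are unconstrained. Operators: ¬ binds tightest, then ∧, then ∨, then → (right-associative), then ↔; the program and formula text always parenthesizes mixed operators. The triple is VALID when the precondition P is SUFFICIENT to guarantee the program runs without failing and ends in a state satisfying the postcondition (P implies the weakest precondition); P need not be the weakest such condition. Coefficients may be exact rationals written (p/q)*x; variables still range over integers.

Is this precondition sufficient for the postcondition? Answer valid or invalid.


Working backward. After the program, the postcondition ((1/4)*s + (s + 5) ≤ -1 ∧ 2*s + lim - 8 < 1) ∧ s - 9 ≠ -3 must hold; in canonical form it is (5/4)*s ≤ -6 ∧ lim + 2*s < 9 ∧ s ≠ 6.
Then branch requires (5/4)*lim ≤ -6 ∧ 3*lim < 9 ∧ lim ≠ 6; else branch requires (5/4)*s ≤ -6 ∧ lim + 2*s < 9 ∧ s ≠ 6.
Before the if: (lim ≠ -4 → ((5/4)*lim ≤ -6 ∧ 3*lim < 9 ∧ lim ≠ 6)) ∧ ((¬(lim ≠ -4)) → ((5/4)*s ≤ -6 ∧ lim + 2*s < 9 ∧ s ≠ 6))
Before s := s + s + 4: (lim ≠ -4 → ((5/4)*lim ≤ -6 ∧ 3*lim < 9 ∧ lim ≠ 6)) ∧ ((¬(lim ≠ -4)) → ((5/2)*s ≤ -11 ∧ lim + 4*s < 1 ∧ 2*s ≠ 2))
The weakest precondition is (lim ≠ -4 → ((5/4)*lim ≤ -6 ∧ 3*lim < 9 ∧ lim ≠ 6)) ∧ ((¬(lim ≠ -4)) → ((5/2)*s ≤ -11 ∧ lim + 4*s < 1 ∧ 2*s ≠ 2)).
Check whether (lim ≠ -4 → ((5/4)*lim ≤ -6 ∧ 3*lim < 9 ∧ lim ≠ 6)) ∧ ((¬(lim ≠ -4)) → ((5/2)*s ≤ -14 ∧ lim + 4*s < 1 ∧ 2*s ≠ 2)) implies it.
Every state satisfying the precondition satisfies the weakest precondition: the implication holds.
Answer: valid


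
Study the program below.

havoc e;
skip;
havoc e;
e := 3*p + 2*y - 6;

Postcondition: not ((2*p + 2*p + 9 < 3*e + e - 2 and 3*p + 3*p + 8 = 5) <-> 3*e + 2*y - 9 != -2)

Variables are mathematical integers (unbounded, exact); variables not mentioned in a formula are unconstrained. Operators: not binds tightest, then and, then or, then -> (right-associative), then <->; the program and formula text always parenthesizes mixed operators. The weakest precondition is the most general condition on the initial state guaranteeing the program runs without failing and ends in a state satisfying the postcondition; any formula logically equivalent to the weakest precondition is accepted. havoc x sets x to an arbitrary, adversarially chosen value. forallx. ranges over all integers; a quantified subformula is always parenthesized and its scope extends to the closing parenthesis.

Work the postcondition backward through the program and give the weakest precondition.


Working backward. After the program, the postcondition not ((2*p + 2*p + 9 < 3*e + e - 2 and 3*p + 3*p + 8 = 5) <-> 3*e + 2*y - 9 != -2) must hold; in canonical form it is not ((4*p < 4*e - 11 and 6*p = -3) <-> 3*e + 2*y != 7).
Before e := 3*p + 2*y - 6: not ((8*p + 8*y > 35 and 6*p = -3) <-> 9*p + 8*y != 25)
Before havoc e: not ((8*p + 8*y > 35 and 6*p = -3) <-> 9*p + 8*y != 25)
Before skip: not ((8*p + 8*y > 35 and 6*p = -3) <-> 9*p + 8*y != 25)
Before havoc e: not ((8*p + 8*y > 35 and 6*p = -3) <-> 9*p + 8*y != 25)
Answer: WP = not ((8*p + 8*y > 35 and 6*p = -3) <-> 9*p + 8*y != 25)


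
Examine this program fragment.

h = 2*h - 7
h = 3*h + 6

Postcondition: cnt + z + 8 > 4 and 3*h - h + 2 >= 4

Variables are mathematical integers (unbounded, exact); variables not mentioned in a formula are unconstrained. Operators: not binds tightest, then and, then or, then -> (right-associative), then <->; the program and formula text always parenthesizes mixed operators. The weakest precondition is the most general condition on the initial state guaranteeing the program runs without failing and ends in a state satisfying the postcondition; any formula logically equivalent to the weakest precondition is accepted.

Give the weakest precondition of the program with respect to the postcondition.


Working backward. After the program, the postcondition cnt + z + 8 > 4 and 3*h - h + 2 >= 4 must hold; in canonical form it is cnt + z > -4 and 2*h >= 2.
Before h := 3*h + 6: cnt + z > -4 and 6*h >= -10
Before h := 2*h - 7: cnt + z > -4 and 12*h >= 32
Answer: WP = cnt + z > -4 and 12*h >= 32


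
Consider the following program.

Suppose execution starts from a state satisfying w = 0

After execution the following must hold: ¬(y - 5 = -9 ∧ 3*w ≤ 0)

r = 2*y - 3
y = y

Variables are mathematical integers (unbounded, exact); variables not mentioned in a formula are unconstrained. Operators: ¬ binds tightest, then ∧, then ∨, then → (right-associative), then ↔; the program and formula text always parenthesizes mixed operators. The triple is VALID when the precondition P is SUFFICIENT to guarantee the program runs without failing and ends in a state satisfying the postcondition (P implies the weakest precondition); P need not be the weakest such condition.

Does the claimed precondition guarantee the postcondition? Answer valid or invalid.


Working backward. After the program, the postcondition ¬(y - 5 = -9 ∧ 3*w ≤ 0) must hold; in canonical form it is ¬(y = -4 ∧ 3*w ≤ 0).
Before y := y: ¬(y = -4 ∧ 3*w ≤ 0)
Before r := 2*y - 3: ¬(y = -4 ∧ 3*w ≤ 0)
The weakest precondition is ¬(y = -4 ∧ 3*w ≤ 0).
Check whether w = 0 implies it.
Countermodel: at the initial state w = 0, y = -4, the precondition holds but the weakest precondition fails.
Answer: invalid


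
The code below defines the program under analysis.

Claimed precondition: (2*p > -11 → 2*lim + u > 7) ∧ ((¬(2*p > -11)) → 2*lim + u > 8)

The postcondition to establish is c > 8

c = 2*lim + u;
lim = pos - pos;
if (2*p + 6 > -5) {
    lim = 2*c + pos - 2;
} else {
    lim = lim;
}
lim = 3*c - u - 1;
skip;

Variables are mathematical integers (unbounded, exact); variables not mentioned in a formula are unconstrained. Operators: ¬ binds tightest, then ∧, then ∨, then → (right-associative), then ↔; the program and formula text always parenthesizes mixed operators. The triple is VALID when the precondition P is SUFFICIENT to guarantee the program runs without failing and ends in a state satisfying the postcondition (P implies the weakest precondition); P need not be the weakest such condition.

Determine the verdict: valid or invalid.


Working backward. After the program, c > 8 must hold.
Before skip: c > 8
Before lim := 3*c - u - 1: c > 8
Then branch requires c > 8; else branch requires c > 8.
Before the if: (2*p > -11 → c > 8) ∧ ((¬(2*p > -11)) → c > 8)
Before lim := pos - pos: (2*p > -11 → c > 8) ∧ ((¬(2*p > -11)) → c > 8)
Before c := 2*lim + u: (2*p > -11 → 2*lim + u > 8) ∧ ((¬(2*p > -11)) → 2*lim + u > 8)
The weakest precondition is (2*p > -11 → 2*lim + u > 8) ∧ ((¬(2*p > -11)) → 2*lim + u > 8).
Check whether (2*p > -11 → 2*lim + u > 7) ∧ ((¬(2*p > -11)) → 2*lim + u > 8) implies it.
Countermodel: at the initial state lim = 0, p = -5, u = 8, the precondition holds but the weakest precondition fails.
Answer: invalid


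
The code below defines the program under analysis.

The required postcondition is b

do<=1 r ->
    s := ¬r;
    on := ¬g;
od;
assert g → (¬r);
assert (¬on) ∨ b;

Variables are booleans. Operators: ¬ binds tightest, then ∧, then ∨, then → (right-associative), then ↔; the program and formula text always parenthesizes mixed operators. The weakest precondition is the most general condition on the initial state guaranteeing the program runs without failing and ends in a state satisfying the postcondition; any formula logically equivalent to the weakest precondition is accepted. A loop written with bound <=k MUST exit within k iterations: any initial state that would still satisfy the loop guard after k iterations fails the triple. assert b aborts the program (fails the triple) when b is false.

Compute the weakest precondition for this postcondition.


Working backward. After the program, b must hold.
Before assert (¬on) ∨ b: ((¬on) ∨ b) ∧ b
Before assert g → (¬r): (g → (¬r)) ∧ ((¬on) ∨ b) ∧ b
Before the loop (bound <=1), unroll the exhaustion recursion (WP_0 = exit-now case; WP_j = one more guarded iteration, up to j = 1):
  WP_0: (¬r) ∧ (g → (¬r)) ∧ ((¬on) ∨ b) ∧ b
  WP_1: (r → ((¬r) ∧ (g → (¬r)) ∧ (g ∨ b) ∧ b)) ∧ ((¬r) → ((g → (¬r)) ∧ ((¬on) ∨ b) ∧ b))
So before the loop: (r → ((¬r) ∧ (g → (¬r)) ∧ (g ∨ b) ∧ b)) ∧ ((¬r) → ((g → (¬r)) ∧ ((¬on) ∨ b) ∧ b))
Answer: WP = (r → ((¬r) ∧ (g → (¬r)) ∧ (g ∨ b) ∧ b)) ∧ ((¬r) → ((g → (¬r)) ∧ ((¬on) ∨ b) ∧ b))


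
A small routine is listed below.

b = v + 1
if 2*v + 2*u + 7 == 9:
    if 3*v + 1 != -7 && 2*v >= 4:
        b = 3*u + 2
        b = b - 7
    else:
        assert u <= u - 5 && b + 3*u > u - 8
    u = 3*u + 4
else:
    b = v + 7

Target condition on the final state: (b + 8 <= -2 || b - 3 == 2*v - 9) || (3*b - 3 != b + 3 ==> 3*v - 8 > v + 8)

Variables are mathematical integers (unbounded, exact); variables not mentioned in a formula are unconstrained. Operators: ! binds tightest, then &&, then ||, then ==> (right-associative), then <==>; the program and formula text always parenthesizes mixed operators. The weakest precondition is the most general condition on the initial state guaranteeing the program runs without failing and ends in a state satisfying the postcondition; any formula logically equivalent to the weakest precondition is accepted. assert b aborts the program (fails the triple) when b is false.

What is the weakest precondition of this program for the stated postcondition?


Working backward. After the program, the postcondition (b + 8 <= -2 || b - 3 == 2*v - 9) || (3*b - 3 != b + 3 ==> 3*v - 8 > v + 8) must hold; in canonical form it is b <= -10 || b == 2*v - 6 || (2*b != 6 ==> 2*v > 16).
Then branch requires ((3*v != -8 && 2*v >= 4) ==> (3*u <= -5 || 3*u == 2*v - 1 || (6*u != 16 ==> 2*v > 16))) && 3*v != -8 && 2*v >= 4; else branch requires v <= -17 || v == 13 || (2*v != -8 ==> 2*v > 16).
Before the if: (2*u + 2*v == 2 ==> (((3*v != -8 && 2*v >= 4) ==> (3*u <= -5 || 3*u == 2*v - 1 || (6*u != 16 ==> 2*v > 16))) && 3*v != -8 && 2*v >= 4)) && ((!(2*u + 2*v == 2)) ==> (v <= -17 || v == 13 || (2*v != -8 ==> 2*v > 16)))
Before b := v + 1: (2*u + 2*v == 2 ==> (((3*v != -8 && 2*v >= 4) ==> (3*u <= -5 || 3*u == 2*v - 1 || (6*u != 16 ==> 2*v > 16))) && 3*v != -8 && 2*v >= 4)) && ((!(2*u + 2*v == 2)) ==> (v <= -17 || v == 13 || (2*v != -8 ==> 2*v > 16)))
Answer: WP = (2*u + 2*v == 2 ==> (((3*v != -8 && 2*v >= 4) ==> (3*u <= -5 || 3*u == 2*v - 1 || (6*u != 16 ==> 2*v > 16))) && 3*v != -8 && 2*v >= 4)) && ((!(2*u + 2*v == 2)) ==> (v <= -17 || v == 13 || (2*v != -8 ==> 2*v > 16)))


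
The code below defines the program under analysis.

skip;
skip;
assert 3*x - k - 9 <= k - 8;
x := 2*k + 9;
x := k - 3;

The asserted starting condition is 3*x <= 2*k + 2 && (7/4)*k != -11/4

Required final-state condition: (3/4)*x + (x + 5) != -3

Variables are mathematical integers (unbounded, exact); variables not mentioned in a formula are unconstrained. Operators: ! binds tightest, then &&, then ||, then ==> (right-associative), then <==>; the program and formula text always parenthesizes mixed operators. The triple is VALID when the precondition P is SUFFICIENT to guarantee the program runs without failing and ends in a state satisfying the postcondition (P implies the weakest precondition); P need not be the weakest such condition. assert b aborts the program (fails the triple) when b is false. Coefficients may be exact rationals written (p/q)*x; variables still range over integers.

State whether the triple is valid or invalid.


Working backward. After the program, the postcondition (3/4)*x + (x + 5) != -3 must hold; in canonical form it is (7/4)*x != -8.
Before x := k - 3: (7/4)*k != -11/4
Before x := 2*k + 9: (7/4)*k != -11/4
Before assert 3*x - k - 9 <= k - 8: 3*x <= 2*k + 1 && (7/4)*k != -11/4
Before skip: 3*x <= 2*k + 1 && (7/4)*k != -11/4
Before skip: 3*x <= 2*k + 1 && (7/4)*k != -11/4
The weakest precondition is 3*x <= 2*k + 1 && (7/4)*k != -11/4.
Check whether 3*x <= 2*k + 2 && (7/4)*k != -11/4 implies it.
Countermodel: at the initial state k = 2, x = 2, the precondition holds but the weakest precondition fails.
Answer: invalid


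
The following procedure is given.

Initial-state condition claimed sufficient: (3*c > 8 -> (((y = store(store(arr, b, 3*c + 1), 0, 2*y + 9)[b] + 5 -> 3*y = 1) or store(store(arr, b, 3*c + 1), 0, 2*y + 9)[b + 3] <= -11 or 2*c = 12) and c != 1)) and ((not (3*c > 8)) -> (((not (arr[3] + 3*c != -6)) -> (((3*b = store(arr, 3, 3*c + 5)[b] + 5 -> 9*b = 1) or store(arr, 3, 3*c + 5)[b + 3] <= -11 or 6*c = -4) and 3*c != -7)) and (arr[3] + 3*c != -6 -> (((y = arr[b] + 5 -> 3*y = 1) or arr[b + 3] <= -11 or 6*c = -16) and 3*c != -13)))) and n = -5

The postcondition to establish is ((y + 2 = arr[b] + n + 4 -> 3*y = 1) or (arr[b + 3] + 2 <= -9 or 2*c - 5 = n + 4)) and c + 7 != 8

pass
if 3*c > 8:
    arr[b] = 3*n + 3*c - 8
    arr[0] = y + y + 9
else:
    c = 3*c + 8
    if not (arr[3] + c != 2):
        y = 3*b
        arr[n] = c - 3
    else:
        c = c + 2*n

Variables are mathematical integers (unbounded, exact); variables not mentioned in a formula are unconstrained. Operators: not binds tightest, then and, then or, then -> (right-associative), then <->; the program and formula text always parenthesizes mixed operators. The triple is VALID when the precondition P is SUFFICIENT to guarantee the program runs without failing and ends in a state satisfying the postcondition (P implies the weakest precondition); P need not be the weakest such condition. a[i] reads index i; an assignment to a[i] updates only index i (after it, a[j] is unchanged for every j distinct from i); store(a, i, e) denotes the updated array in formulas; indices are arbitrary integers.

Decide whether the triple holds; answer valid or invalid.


Working backward. After the program, the postcondition ((y + 2 = arr[b] + n + 4 -> 3*y = 1) or (arr[b + 3] + 2 <= -9 or 2*c - 5 = n + 4)) and c + 7 != 8 must hold; in canonical form it is ((y = arr[b] + n + 2 -> 3*y = 1) or arr[b + 3] <= -11 or 2*c = n + 9) and c != 1.
Then branch requires ((y = store(store(arr, b, 3*c + 3*n - 8), 0, 2*y + 9)[b] + n + 2 -> 3*y = 1) or store(store(arr, b, 3*c + 3*n - 8), 0, 2*y + 9)[b + 3] <= -11 or 2*c = n + 9) and c != 1; else branch requires ((not (arr[3] + 3*c != -6)) -> (((3*b = store(arr, n, 3*c + 5)[b] + n + 2 -> 9*b = 1) or store(arr, n, 3*c + 5)[b + 3] <= -11 or 6*c = n - 7) and 3*c != -7)) and (arr[3] + 3*c != -6 -> (((y = arr[b] + n + 2 -> 3*y = 1) or arr[b + 3] <= -11 or 6*c + 3*n = -7) and 3*c + 2*n != -7)).
Before the if: (3*c > 8 -> (((y = store(store(arr, b, 3*c + 3*n - 8), 0, 2*y + 9)[b] + n + 2 -> 3*y = 1) or store(store(arr, b, 3*c + 3*n - 8), 0, 2*y + 9)[b + 3] <= -11 or 2*c = n + 9) and c != 1)) and ((not (3*c > 8)) -> (((not (arr[3] + 3*c != -6)) -> (((3*b = store(arr, n, 3*c + 5)[b] + n + 2 -> 9*b = 1) or store(arr, n, 3*c + 5)[b + 3] <= -11 or 6*c = n - 7) and 3*c != -7)) and (arr[3] + 3*c != -6 -> (((y = arr[b] + n + 2 -> 3*y = 1) or arr[b + 3] <= -11 or 6*c + 3*n = -7) and 3*c + 2*n != -7))))
Before skip: (3*c > 8 -> (((y = store(store(arr, b, 3*c + 3*n - 8), 0, 2*y + 9)[b] + n + 2 -> 3*y = 1) or store(store(arr, b, 3*c + 3*n - 8), 0, 2*y + 9)[b + 3] <= -11 or 2*c = n + 9) and c != 1)) and ((not (3*c > 8)) -> (((not (arr[3] + 3*c != -6)) -> (((3*b = store(arr, n, 3*c + 5)[b] + n + 2 -> 9*b = 1) or store(arr, n, 3*c + 5)[b + 3] <= -11 or 6*c = n - 7) and 3*c != -7)) and (arr[3] + 3*c != -6 -> (((y = arr[b] + n + 2 -> 3*y = 1) or arr[b + 3] <= -11 or 6*c + 3*n = -7) and 3*c + 2*n != -7))))
The weakest precondition is (3*c > 8 -> (((y = store(store(arr, b, 3*c + 3*n - 8), 0, 2*y + 9)[b] + n + 2 -> 3*y = 1) or store(store(arr, b, 3*c + 3*n - 8), 0, 2*y + 9)[b + 3] <= -11 or 2*c = n + 9) and c != 1)) and ((not (3*c > 8)) -> (((not (arr[3] + 3*c != -6)) -> (((3*b = store(arr, n, 3*c + 5)[b] + n + 2 -> 9*b = 1) or store(arr, n, 3*c + 5)[b + 3] <= -11 or 6*c = n - 7) and 3*c != -7)) and (arr[3] + 3*c != -6 -> (((y = arr[b] + n + 2 -> 3*y = 1) or arr[b + 3] <= -11 or 6*c + 3*n = -7) and 3*c + 2*n != -7)))).
Check whether (3*c > 8 -> (((y = store(store(arr, b, 3*c + 1), 0, 2*y + 9)[b] + 5 -> 3*y = 1) or store(store(arr, b, 3*c + 1), 0, 2*y + 9)[b + 3] <= -11 or 2*c = 12) and c != 1)) and ((not (3*c > 8)) -> (((not (arr[3] + 3*c != -6)) -> (((3*b = store(arr, 3, 3*c + 5)[b] + 5 -> 9*b = 1) or store(arr, 3, 3*c + 5)[b + 3] <= -11 or 6*c = -4) and 3*c != -7)) and (arr[3] + 3*c != -6 -> (((y = arr[b] + 5 -> 3*y = 1) or arr[b + 3] <= -11 or 6*c = -16) and 3*c != -13)))) and n = -5 implies it.
Countermodel: at the initial state arr = {[-5] = 4, [0] = 4, [3] = 0, elsewhere 4}, b = 0, c = 3, n = -5, y = -6, the precondition holds but the weakest precondition fails.
Answer: invalid


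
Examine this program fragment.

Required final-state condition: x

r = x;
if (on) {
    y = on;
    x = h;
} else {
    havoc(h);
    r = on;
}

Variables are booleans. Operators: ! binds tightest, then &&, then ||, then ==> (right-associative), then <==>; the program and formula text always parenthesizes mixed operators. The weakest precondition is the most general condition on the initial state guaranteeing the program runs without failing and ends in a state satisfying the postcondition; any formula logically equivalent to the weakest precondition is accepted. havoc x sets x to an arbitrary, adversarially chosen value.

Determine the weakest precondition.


Working backward. After the program, x must hold.
Then branch requires h; else branch requires x.
Before the if: (on ==> h) && ((!on) ==> x)
Before r := x: (on ==> h) && ((!on) ==> x)
Answer: WP = (on ==> h) && ((!on) ==> x)


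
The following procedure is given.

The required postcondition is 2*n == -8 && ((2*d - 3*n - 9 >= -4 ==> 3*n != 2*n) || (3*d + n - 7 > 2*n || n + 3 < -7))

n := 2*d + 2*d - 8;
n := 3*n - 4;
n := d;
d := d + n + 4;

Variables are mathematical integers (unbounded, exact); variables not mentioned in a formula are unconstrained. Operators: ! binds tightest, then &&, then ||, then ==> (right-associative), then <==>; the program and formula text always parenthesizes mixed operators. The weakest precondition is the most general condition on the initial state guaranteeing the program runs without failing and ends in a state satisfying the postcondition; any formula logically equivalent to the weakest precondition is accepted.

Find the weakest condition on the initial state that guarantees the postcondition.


Working backward. After the program, the postcondition 2*n == -8 && ((2*d - 3*n - 9 >= -4 ==> 3*n != 2*n) || (3*d + n - 7 > 2*n || n + 3 < -7)) must hold; in canonical form it is 2*n == -8 && ((2*d >= 3*n + 5 ==> n != 0) || 3*d > n + 7 || n < -10).
Before d := d + n + 4: 2*n == -8 && ((2*d >= n - 3 ==> n != 0) || 3*d + 2*n > -5 || n < -10)
Before n := d: 2*d == -8 && ((d >= -3 ==> d != 0) || 5*d > -5 || d < -10)
Before n := 3*n - 4: 2*d == -8 && ((d >= -3 ==> d != 0) || 5*d > -5 || d < -10)
Before n := 2*d + 2*d - 8: 2*d == -8 && ((d >= -3 ==> d != 0) || 5*d > -5 || d < -10)
Answer: WP = 2*d == -8 && ((d >= -3 ==> d != 0) || 5*d > -5 || d < -10)


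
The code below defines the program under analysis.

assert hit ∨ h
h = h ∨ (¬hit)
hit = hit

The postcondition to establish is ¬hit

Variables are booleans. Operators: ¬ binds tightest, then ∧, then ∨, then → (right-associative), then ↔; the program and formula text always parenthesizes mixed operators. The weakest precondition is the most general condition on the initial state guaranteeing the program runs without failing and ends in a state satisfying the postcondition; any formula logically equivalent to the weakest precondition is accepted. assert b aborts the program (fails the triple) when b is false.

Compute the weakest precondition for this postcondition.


Working backward. After the program, ¬hit must hold.
Before hit := hit: ¬hit
Before h := h ∨ (¬hit): ¬hit
Before assert hit ∨ h: (hit ∨ h) ∧ (¬hit)
Answer: WP = (hit ∨ h) ∧ (¬hit)


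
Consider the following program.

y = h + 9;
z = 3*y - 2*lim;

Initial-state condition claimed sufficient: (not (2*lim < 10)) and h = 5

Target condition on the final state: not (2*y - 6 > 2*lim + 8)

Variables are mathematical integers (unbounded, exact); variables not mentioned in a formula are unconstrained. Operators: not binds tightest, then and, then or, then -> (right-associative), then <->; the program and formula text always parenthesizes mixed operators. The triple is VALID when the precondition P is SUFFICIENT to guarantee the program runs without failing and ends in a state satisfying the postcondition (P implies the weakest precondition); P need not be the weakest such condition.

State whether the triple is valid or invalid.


Working backward. After the program, the postcondition not (2*y - 6 > 2*lim + 8) must hold; in canonical form it is not (2*y > 2*lim + 14).
Before z := 3*y - 2*lim: not (2*y > 2*lim + 14)
Before y := h + 9: not (2*h > 2*lim - 4)
The weakest precondition is not (2*h > 2*lim - 4).
Check whether (not (2*lim < 10)) and h = 5 implies it.
Countermodel: at the initial state h = 5, lim = 5, the precondition holds but the weakest precondition fails.
Answer: invalid


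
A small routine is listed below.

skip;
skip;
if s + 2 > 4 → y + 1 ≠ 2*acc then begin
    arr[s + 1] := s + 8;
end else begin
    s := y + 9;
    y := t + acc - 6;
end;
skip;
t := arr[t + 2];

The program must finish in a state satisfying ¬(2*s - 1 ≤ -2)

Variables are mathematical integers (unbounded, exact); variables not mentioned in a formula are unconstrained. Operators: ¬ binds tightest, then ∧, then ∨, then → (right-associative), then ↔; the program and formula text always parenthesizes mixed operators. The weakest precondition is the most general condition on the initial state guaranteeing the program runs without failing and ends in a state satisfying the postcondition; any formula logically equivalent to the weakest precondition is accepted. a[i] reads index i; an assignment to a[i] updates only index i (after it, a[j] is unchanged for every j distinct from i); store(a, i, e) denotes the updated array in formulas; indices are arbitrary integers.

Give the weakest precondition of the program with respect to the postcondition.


Working backward. After the program, the postcondition ¬(2*s - 1 ≤ -2) must hold; in canonical form it is ¬(2*s ≤ -1).
Before t := arr[t + 2]: ¬(2*s ≤ -1)
Before skip: ¬(2*s ≤ -1)
Then branch requires ¬(2*s ≤ -1); else branch requires ¬(2*y ≤ -19).
Before the if: ((s > 2 → y ≠ 2*acc - 1) → (¬(2*s ≤ -1))) ∧ ((¬(s > 2 → y ≠ 2*acc - 1)) → (¬(2*y ≤ -19)))
Before skip: ((s > 2 → y ≠ 2*acc - 1) → (¬(2*s ≤ -1))) ∧ ((¬(s > 2 → y ≠ 2*acc - 1)) → (¬(2*y ≤ -19)))
Before skip: ((s > 2 → y ≠ 2*acc - 1) → (¬(2*s ≤ -1))) ∧ ((¬(s > 2 → y ≠ 2*acc - 1)) → (¬(2*y ≤ -19)))
Answer: WP = ((s > 2 → y ≠ 2*acc - 1) → (¬(2*s ≤ -1))) ∧ ((¬(s > 2 → y ≠ 2*acc - 1)) → (¬(2*y ≤ -19)))


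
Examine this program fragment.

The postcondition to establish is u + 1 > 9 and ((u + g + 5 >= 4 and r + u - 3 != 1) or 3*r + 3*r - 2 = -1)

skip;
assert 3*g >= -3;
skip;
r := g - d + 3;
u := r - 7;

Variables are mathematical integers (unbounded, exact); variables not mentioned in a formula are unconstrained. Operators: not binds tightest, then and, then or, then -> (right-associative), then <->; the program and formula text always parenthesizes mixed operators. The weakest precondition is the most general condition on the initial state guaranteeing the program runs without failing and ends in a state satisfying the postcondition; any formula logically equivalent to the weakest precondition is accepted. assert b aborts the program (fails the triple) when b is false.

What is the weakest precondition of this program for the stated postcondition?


Working backward. After the program, the postcondition u + 1 > 9 and ((u + g + 5 >= 4 and r + u - 3 != 1) or 3*r + 3*r - 2 = -1) must hold; in canonical form it is u > 8 and ((g + u >= -1 and r + u != 4) or 6*r = 1).
Before u := r - 7: r > 15 and ((g + r >= 6 and 2*r != 11) or 6*r = 1)
Before r := g - d + 3: g > d + 12 and ((2*g >= d + 3 and 2*g != 2*d + 5) or 6*g = 6*d - 17)
Before skip: g > d + 12 and ((2*g >= d + 3 and 2*g != 2*d + 5) or 6*g = 6*d - 17)
Before assert 3*g >= -3: 3*g >= -3 and g > d + 12 and ((2*g >= d + 3 and 2*g != 2*d + 5) or 6*g = 6*d - 17)
Before skip: 3*g >= -3 and g > d + 12 and ((2*g >= d + 3 and 2*g != 2*d + 5) or 6*g = 6*d - 17)
Answer: WP = 3*g >= -3 and g > d + 12 and ((2*g >= d + 3 and 2*g != 2*d + 5) or 6*g = 6*d - 17)


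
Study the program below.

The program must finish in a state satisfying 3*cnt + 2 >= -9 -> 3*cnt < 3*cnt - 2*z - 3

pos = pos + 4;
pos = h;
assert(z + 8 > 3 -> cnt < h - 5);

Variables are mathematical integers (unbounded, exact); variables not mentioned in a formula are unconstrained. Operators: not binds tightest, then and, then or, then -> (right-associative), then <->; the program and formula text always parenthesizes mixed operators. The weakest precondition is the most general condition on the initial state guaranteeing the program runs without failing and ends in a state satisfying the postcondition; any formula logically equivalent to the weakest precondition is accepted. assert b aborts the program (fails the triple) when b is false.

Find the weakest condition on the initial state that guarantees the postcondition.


Working backward. After the program, the postcondition 3*cnt + 2 >= -9 -> 3*cnt < 3*cnt - 2*z - 3 must hold; in canonical form it is 3*cnt >= -11 -> 2*z < -3.
Before assert z + 8 > 3 -> cnt < h - 5: (z > -5 -> cnt < h - 5) and (3*cnt >= -11 -> 2*z < -3)
Before pos := h: (z > -5 -> cnt < h - 5) and (3*cnt >= -11 -> 2*z < -3)
Before pos := pos + 4: (z > -5 -> cnt < h - 5) and (3*cnt >= -11 -> 2*z < -3)
Answer: WP = (z > -5 -> cnt < h - 5) and (3*cnt >= -11 -> 2*z < -3)


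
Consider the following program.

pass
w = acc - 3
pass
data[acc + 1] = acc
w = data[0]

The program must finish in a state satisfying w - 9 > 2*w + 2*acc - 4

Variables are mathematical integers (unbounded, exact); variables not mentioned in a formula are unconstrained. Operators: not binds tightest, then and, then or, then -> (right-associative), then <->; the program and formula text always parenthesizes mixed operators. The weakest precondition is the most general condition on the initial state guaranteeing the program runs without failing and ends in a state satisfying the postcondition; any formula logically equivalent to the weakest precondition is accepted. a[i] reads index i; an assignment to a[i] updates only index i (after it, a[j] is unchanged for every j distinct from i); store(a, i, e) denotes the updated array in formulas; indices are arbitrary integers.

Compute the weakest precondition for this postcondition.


Working backward. After the program, the postcondition w - 9 > 2*w + 2*acc - 4 must hold; in canonical form it is 2*acc + w < -5.
Before w := data[0]: data[0] + 2*acc < -5
Before data[acc + 1] := acc: store(data, acc + 1, acc)[0] + 2*acc < -5
Before skip: store(data, acc + 1, acc)[0] + 2*acc < -5
Before w := acc - 3: store(data, acc + 1, acc)[0] + 2*acc < -5
Before skip: store(data, acc + 1, acc)[0] + 2*acc < -5
Answer: WP = store(data, acc + 1, acc)[0] + 2*acc < -5


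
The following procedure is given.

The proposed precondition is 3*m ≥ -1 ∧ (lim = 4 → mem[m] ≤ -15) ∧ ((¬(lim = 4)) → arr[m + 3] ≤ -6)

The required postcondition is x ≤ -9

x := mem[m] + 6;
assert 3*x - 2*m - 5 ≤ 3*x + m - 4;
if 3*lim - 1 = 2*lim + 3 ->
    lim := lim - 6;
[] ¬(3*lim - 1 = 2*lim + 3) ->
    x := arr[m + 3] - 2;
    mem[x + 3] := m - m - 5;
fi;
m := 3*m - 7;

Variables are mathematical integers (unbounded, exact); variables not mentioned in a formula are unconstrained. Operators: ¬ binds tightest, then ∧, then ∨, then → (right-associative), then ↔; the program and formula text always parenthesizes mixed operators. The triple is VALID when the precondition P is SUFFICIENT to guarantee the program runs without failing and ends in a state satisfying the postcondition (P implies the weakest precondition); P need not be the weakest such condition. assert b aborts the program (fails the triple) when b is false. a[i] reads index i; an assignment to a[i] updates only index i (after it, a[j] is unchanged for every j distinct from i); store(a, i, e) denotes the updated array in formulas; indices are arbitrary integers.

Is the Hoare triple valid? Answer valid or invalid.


Working backward. After the program, x ≤ -9 must hold.
Before m := 3*m - 7: x ≤ -9
Then branch requires x ≤ -9; else branch requires arr[m + 3] ≤ -7.
Before the if: (lim = 4 → x ≤ -9) ∧ ((¬(lim = 4)) → arr[m + 3] ≤ -7)
Before assert 3*x - 2*m - 5 ≤ 3*x + m - 4: 3*m ≥ -1 ∧ (lim = 4 → x ≤ -9) ∧ ((¬(lim = 4)) → arr[m + 3] ≤ -7)
Before x := mem[m] + 6: 3*m ≥ -1 ∧ (lim = 4 → mem[m] ≤ -15) ∧ ((¬(lim = 4)) → arr[m + 3] ≤ -7)
The weakest precondition is 3*m ≥ -1 ∧ (lim = 4 → mem[m] ≤ -15) ∧ ((¬(lim = 4)) → arr[m + 3] ≤ -7).
Check whether 3*m ≥ -1 ∧ (lim = 4 → mem[m] ≤ -15) ∧ ((¬(lim = 4)) → arr[m + 3] ≤ -6) implies it.
Countermodel: at the initial state arr = {[0] = -6, [3] = -6, elsewhere -6}, lim = 5, m = 0, mem = {[0] = 0, [3] = 0, elsewhere 0}, the precondition holds but the weakest precondition fails.
Answer: invalid


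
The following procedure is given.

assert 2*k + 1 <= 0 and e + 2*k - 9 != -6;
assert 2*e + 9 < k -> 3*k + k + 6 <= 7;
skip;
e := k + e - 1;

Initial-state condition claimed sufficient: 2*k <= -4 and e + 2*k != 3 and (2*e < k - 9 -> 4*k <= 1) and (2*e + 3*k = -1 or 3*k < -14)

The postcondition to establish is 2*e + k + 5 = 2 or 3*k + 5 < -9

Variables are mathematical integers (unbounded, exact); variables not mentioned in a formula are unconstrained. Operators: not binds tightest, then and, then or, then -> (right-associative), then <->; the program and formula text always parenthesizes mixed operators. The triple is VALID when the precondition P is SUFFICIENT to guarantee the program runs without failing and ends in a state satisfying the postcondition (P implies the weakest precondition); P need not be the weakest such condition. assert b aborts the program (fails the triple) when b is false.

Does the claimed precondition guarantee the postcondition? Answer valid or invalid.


Working backward. After the program, the postcondition 2*e + k + 5 = 2 or 3*k + 5 < -9 must hold; in canonical form it is 2*e + k = -3 or 3*k < -14.
Before e := k + e - 1: 2*e + 3*k = -1 or 3*k < -14
Before skip: 2*e + 3*k = -1 or 3*k < -14
Before assert 2*e + 9 < k -> 3*k + k + 6 <= 7: (2*e < k - 9 -> 4*k <= 1) and (2*e + 3*k = -1 or 3*k < -14)
Before assert 2*k + 1 <= 0 and e + 2*k - 9 != -6: 2*k <= -1 and e + 2*k != 3 and (2*e < k - 9 -> 4*k <= 1) and (2*e + 3*k = -1 or 3*k < -14)
The weakest precondition is 2*k <= -1 and e + 2*k != 3 and (2*e < k - 9 -> 4*k <= 1) and (2*e + 3*k = -1 or 3*k < -14).
Check whether 2*k <= -4 and e + 2*k != 3 and (2*e < k - 9 -> 4*k <= 1) and (2*e + 3*k = -1 or 3*k < -14) implies it.
Every state satisfying the precondition satisfies the weakest precondition: the implication holds.
Answer: valid


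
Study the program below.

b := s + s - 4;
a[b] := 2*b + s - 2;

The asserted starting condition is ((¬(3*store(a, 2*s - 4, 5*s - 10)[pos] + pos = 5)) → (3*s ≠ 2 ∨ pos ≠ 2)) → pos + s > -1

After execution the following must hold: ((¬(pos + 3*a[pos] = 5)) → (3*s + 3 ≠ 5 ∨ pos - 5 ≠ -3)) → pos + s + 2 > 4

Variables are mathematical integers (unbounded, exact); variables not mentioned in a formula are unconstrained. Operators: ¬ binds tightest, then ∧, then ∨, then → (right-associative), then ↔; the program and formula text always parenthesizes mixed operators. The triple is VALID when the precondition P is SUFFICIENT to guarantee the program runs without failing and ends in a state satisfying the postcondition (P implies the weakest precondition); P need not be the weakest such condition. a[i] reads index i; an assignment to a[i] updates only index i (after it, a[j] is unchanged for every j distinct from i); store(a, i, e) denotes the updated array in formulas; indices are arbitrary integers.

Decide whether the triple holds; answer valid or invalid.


Working backward. After the program, the postcondition ((¬(pos + 3*a[pos] = 5)) → (3*s + 3 ≠ 5 ∨ pos - 5 ≠ -3)) → pos + s + 2 > 4 must hold; in canonical form it is ((¬(3*a[pos] + pos = 5)) → (3*s ≠ 2 ∨ pos ≠ 2)) → pos + s > 2.
Before a[b] := 2*b + s - 2: ((¬(3*store(a, b, 2*b + s - 2)[pos] + pos = 5)) → (3*s ≠ 2 ∨ pos ≠ 2)) → pos + s > 2
Before b := s + s - 4: ((¬(3*store(a, 2*s - 4, 5*s - 10)[pos] + pos = 5)) → (3*s ≠ 2 ∨ pos ≠ 2)) → pos + s > 2
The weakest precondition is ((¬(3*store(a, 2*s - 4, 5*s - 10)[pos] + pos = 5)) → (3*s ≠ 2 ∨ pos ≠ 2)) → pos + s > 2.
Check whether ((¬(3*store(a, 2*s - 4, 5*s - 10)[pos] + pos = 5)) → (3*s ≠ 2 ∨ pos ≠ 2)) → pos + s > -1 implies it.
Countermodel: at the initial state a = {[-4] = 0, [0] = 0, elsewhere 0}, pos = 0, s = 0, the precondition holds but the weakest precondition fails.
Answer: invalid


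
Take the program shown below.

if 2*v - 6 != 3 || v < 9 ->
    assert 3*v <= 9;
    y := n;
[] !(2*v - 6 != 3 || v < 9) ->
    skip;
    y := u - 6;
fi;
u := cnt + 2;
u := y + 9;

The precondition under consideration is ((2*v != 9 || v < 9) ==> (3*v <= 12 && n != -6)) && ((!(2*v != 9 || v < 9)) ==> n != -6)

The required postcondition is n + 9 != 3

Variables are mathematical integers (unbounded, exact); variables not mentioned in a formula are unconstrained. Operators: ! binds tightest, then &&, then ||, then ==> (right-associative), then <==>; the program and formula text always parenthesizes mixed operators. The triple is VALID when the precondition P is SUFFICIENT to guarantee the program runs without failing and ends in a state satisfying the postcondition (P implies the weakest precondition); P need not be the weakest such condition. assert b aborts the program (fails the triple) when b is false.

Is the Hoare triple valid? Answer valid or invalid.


Working backward. After the program, the postcondition n + 9 != 3 must hold; in canonical form it is n != -6.
Before u := y + 9: n != -6
Before u := cnt + 2: n != -6
Then branch requires 3*v <= 9 && n != -6; else branch requires n != -6.
Before the if: ((2*v != 9 || v < 9) ==> (3*v <= 9 && n != -6)) && ((!(2*v != 9 || v < 9)) ==> n != -6)
The weakest precondition is ((2*v != 9 || v < 9) ==> (3*v <= 9 && n != -6)) && ((!(2*v != 9 || v < 9)) ==> n != -6).
Check whether ((2*v != 9 || v < 9) ==> (3*v <= 12 && n != -6)) && ((!(2*v != 9 || v < 9)) ==> n != -6) implies it.
Countermodel: at the initial state n = -5, v = 4, the precondition holds but the weakest precondition fails.
Answer: invalid


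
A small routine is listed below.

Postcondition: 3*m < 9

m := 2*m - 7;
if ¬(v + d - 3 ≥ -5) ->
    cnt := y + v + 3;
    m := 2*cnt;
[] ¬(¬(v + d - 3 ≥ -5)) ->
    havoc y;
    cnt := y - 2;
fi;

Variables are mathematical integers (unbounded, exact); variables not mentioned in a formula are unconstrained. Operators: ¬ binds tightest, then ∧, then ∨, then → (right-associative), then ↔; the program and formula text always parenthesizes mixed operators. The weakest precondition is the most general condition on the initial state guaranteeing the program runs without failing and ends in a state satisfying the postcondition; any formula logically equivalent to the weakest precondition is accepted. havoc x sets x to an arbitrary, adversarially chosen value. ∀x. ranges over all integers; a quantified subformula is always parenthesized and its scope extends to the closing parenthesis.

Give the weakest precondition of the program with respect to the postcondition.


Working backward. After the program, 3*m < 9 must hold.
Then branch requires 6*v + 6*y < -9; else branch requires 3*m < 9.
Before the if: ((¬(d + v ≥ -2)) → 6*v + 6*y < -9) ∧ (d + v ≥ -2 → 3*m < 9)
Before m := 2*m - 7: ((¬(d + v ≥ -2)) → 6*v + 6*y < -9) ∧ (d + v ≥ -2 → 6*m < 30)
Answer: WP = ((¬(d + v ≥ -2)) → 6*v + 6*y < -9) ∧ (d + v ≥ -2 → 6*m < 30)


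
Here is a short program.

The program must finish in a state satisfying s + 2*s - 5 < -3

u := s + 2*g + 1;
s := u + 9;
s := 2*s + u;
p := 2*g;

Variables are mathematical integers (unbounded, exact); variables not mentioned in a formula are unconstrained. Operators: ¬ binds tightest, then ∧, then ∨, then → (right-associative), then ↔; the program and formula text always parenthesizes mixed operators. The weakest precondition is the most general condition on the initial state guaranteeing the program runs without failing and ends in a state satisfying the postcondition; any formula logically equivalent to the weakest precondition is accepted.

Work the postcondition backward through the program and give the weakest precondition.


Working backward. After the program, the postcondition s + 2*s - 5 < -3 must hold; in canonical form it is 3*s < 2.
Before p := 2*g: 3*s < 2
Before s := 2*s + u: 6*s + 3*u < 2
Before s := u + 9: 9*u < -52
Before u := s + 2*g + 1: 18*g + 9*s < -61
Answer: WP = 18*g + 9*s < -61


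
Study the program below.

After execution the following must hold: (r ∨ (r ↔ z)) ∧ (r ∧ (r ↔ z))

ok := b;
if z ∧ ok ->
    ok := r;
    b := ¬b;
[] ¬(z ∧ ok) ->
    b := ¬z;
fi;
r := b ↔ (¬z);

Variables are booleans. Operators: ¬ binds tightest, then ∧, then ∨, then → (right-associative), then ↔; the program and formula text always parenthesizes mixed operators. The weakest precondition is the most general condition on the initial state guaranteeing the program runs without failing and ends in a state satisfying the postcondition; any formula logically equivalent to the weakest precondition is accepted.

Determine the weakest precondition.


Working backward. After the program, the postcondition (r ∨ (r ↔ z)) ∧ (r ∧ (r ↔ z)) must hold; in canonical form it is (r ∨ (r ↔ z)) ∧ r ∧ (r ↔ z).
Before r := b ↔ (¬z): ((b ↔ (¬z)) ∨ ((b ↔ (¬z)) ↔ z)) ∧ (b ↔ (¬z)) ∧ ((b ↔ (¬z)) ↔ z)
Then branch requires (((¬b) ↔ (¬z)) ∨ (((¬b) ↔ (¬z)) ↔ z)) ∧ ((¬b) ↔ (¬z)) ∧ (((¬b) ↔ (¬z)) ↔ z); else branch requires z.
Before the if: ((z ∧ ok) → ((((¬b) ↔ (¬z)) ∨ (((¬b) ↔ (¬z)) ↔ z)) ∧ ((¬b) ↔ (¬z)) ∧ (((¬b) ↔ (¬z)) ↔ z))) ∧ ((¬(z ∧ ok)) → z)
Before ok := b: ((z ∧ b) → ((((¬b) ↔ (¬z)) ∨ (((¬b) ↔ (¬z)) ↔ z)) ∧ ((¬b) ↔ (¬z)) ∧ (((¬b) ↔ (¬z)) ↔ z))) ∧ ((¬(z ∧ b)) → z)
Answer: WP = ((z ∧ b) → ((((¬b) ↔ (¬z)) ∨ (((¬b) ↔ (¬z)) ↔ z)) ∧ ((¬b) ↔ (¬z)) ∧ (((¬b) ↔ (¬z)) ↔ z))) ∧ ((¬(z ∧ b)) → z)


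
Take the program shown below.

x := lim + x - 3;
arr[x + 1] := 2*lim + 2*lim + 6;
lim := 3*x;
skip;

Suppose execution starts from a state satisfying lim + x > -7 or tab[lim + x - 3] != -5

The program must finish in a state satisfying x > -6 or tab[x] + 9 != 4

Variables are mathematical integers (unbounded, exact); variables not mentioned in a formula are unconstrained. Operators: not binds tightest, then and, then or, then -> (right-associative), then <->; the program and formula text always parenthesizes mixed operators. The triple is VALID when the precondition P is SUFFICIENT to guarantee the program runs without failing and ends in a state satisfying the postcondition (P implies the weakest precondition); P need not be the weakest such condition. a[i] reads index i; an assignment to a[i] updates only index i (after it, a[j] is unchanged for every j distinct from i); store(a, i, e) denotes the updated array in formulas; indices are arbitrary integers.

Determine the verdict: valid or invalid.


Working backward. After the program, the postcondition x > -6 or tab[x] + 9 != 4 must hold; in canonical form it is x > -6 or tab[x] != -5.
Before skip: x > -6 or tab[x] != -5
Before lim := 3*x: x > -6 or tab[x] != -5
Before arr[x + 1] := 2*lim + 2*lim + 6: x > -6 or tab[x] != -5
Before x := lim + x - 3: lim + x > -3 or tab[lim + x - 3] != -5
The weakest precondition is lim + x > -3 or tab[lim + x - 3] != -5.
Check whether lim + x > -7 or tab[lim + x - 3] != -5 implies it.
Countermodel: at the initial state lim = -3, tab = {[-6] = -5, elsewhere -5}, x = 0, the precondition holds but the weakest precondition fails.
Answer: invalid
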